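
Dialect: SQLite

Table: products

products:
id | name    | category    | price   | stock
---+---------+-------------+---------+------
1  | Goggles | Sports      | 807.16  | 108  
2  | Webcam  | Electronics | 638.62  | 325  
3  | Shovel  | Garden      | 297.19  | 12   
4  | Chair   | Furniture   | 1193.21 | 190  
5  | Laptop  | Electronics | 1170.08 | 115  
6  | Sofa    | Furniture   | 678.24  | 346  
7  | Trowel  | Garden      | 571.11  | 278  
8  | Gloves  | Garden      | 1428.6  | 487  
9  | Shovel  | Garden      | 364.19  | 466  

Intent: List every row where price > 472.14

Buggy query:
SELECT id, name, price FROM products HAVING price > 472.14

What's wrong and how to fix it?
Bug: This is a non-aggregate query (no GROUP BY, no aggregates), so in SQLite the HAVING clause is invalid here; a row-level condition belongs in WHERE

Fix: Replace HAVING with WHERE since the condition applies to individual rows

Corrected query:
SELECT id, name, price FROM products WHERE price > 472.14

Result:
id | name    | price  
---+---------+--------
1  | Goggles | 807.16 
2  | Webcam  | 638.62 
4  | Chair   | 1193.21
5  | Laptop  | 1170.08
6  | Sofa    | 678.24 
7  | Trowel  | 571.11 
8  | Gloves  | 1428.6 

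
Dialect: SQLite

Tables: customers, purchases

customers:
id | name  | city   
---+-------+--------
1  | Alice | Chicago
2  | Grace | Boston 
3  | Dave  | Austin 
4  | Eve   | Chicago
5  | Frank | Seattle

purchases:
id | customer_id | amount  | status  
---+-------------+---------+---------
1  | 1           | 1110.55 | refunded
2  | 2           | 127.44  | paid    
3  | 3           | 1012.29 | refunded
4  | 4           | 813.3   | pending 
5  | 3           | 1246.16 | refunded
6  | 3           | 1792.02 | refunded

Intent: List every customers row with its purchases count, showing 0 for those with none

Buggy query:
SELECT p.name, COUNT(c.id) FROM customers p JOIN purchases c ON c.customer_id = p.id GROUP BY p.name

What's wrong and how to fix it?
Bug: An inner join excludes parents with zero children

Fix: Use LEFT JOIN so parents without children still appear (COUNT(c.id) gives 0)

Corrected query:
SELECT p.name, COUNT(c.id) FROM customers p LEFT JOIN purchases c ON c.customer_id = p.id GROUP BY p.name

Result:
name  | COUNT(c.id)
------+------------
Alice | 1          
Dave  | 3          
Eve   | 1          
Frank | 0          
Grace | 1          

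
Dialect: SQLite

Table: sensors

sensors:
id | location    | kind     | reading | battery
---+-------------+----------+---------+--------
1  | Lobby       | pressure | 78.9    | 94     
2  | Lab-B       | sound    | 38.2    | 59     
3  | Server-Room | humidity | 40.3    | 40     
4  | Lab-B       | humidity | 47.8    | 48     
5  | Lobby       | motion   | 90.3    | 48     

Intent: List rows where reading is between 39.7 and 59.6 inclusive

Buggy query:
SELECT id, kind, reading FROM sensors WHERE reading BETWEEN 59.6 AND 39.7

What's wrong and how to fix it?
Bug: The bounds are reversed; BETWEEN a AND b requires a <= b to match anything

Fix: Swap the bounds so the smaller value comes first

Corrected query:
SELECT id, kind, reading FROM sensors WHERE reading BETWEEN 39.7 AND 59.6

Result:
id | kind     | reading
---+----------+--------
3  | humidity | 40.3   
4  | humidity | 47.8   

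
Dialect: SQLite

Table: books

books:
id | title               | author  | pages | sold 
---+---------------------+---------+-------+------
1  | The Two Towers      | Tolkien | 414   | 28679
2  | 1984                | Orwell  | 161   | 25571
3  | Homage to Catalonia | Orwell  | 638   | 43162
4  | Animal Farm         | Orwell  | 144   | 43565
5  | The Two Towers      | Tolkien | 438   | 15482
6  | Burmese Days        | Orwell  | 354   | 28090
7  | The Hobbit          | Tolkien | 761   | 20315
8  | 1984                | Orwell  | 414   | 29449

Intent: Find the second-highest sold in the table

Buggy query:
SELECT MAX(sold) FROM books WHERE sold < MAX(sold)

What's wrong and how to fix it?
Bug: MAX(sold) on the right of the comparison is an aggregate-in-WHERE error

Fix: Put the inner MAX in a scalar subquery

Corrected query:
SELECT MAX(sold) FROM books WHERE sold < (SELECT MAX(sold) FROM books)

Result:
MAX(sold)
---------
43162    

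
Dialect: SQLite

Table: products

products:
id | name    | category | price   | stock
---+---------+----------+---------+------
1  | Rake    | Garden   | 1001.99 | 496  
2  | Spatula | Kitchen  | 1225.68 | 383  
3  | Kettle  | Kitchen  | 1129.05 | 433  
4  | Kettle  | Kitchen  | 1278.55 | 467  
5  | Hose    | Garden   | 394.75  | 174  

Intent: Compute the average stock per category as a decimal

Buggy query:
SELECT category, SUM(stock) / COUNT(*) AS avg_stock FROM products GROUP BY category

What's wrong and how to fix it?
Bug: Both operands are integers, so '/' performs integer division and truncates

Fix: Multiply by 1.0 (or CAST to REAL) to force floating-point division

Corrected query:
SELECT category, SUM(stock) * 1.0 / COUNT(*) AS avg_stock FROM products GROUP BY category

Result:
category | avg_stock 
---------+-----------
Garden   | 335       
Kitchen  | 427.666667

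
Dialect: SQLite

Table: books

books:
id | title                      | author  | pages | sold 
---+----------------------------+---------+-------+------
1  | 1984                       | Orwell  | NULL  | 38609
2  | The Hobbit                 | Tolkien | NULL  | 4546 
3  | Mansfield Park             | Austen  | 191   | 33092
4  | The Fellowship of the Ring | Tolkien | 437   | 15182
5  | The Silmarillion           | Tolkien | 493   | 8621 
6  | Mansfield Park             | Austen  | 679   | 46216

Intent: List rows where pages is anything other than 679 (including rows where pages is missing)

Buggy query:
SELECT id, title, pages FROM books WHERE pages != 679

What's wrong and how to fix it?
Bug: 'pages != 679' is unknown when pages is NULL, so NULL rows are silently excluded

Fix: Add an explicit OR pages IS NULL to include the missing-value rows

Corrected query:
SELECT id, title, pages FROM books WHERE pages != 679 OR pages IS NULL

Result:
id | title                      | pages
---+----------------------------+------
1  | 1984                       | NULL 
2  | The Hobbit                 | NULL 
3  | Mansfield Park             | 191  
4  | The Fellowship of the Ring | 437  
5  | The Silmarillion           | 493  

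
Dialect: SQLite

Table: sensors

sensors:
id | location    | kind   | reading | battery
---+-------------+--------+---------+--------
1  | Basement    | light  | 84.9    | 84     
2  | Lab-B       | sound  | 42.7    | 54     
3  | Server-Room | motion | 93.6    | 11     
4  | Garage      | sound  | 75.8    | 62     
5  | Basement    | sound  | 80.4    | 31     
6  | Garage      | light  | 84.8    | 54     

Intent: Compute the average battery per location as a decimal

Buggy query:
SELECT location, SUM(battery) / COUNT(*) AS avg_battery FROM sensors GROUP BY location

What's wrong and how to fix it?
Bug: Both operands are integers, so '/' performs integer division and truncates

Fix: Cast one side to REAL so the division keeps the fractional part

Corrected query:
SELECT location, SUM(battery) * 1.0 / COUNT(*) AS avg_battery FROM sensors GROUP BY location

Result:
location    | avg_battery
------------+------------
Basement    | 57.5       
Garage      | 58         
Lab-B       | 54         
Server-Room | 11         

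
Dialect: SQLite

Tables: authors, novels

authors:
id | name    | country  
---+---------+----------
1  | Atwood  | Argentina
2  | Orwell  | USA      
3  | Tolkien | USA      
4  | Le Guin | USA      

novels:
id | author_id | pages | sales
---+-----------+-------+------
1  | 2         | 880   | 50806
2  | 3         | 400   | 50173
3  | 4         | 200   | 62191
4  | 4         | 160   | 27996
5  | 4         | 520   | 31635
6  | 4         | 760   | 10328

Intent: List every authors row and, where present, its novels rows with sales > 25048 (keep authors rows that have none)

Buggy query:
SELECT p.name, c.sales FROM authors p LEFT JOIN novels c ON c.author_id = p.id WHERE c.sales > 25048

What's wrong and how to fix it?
Bug: A WHERE condition on the right-hand table after LEFT JOIN drops unmatched parents

Fix: Move the right-table condition into the ON clause so unmatched parents are kept

Corrected query:
SELECT p.name, c.sales FROM authors p LEFT JOIN novels c ON c.author_id = p.id AND c.sales > 25048

Result:
name    | sales
--------+------
Atwood  | NULL 
Orwell  | 50806
Tolkien | 50173
Le Guin | 27996
Le Guin | 31635
Le Guin | 62191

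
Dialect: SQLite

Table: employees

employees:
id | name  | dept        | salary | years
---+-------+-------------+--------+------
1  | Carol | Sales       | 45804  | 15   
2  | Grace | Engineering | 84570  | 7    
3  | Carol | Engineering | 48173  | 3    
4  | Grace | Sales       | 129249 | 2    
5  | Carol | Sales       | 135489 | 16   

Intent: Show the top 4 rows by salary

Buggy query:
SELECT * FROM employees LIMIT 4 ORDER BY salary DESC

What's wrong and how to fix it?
Bug: LIMIT must come after ORDER BY

Fix: Swap the clauses: ORDER BY first, then LIMIT

Corrected query:
SELECT * FROM employees ORDER BY salary DESC LIMIT 4

Result:
id | name  | dept        | salary | years
---+-------+-------------+--------+------
5  | Carol | Sales       | 135489 | 16   
4  | Grace | Sales       | 129249 | 2    
2  | Grace | Engineering | 84570  | 7    
3  | Carol | Engineering | 48173  | 3    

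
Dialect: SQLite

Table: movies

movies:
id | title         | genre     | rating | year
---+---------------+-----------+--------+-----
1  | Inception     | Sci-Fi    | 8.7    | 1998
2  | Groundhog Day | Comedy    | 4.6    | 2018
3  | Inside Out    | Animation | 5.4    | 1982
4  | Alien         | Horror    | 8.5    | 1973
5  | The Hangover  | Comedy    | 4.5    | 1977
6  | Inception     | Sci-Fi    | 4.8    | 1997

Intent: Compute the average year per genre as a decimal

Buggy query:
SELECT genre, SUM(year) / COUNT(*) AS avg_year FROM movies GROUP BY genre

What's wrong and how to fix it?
Bug: Both operands are integers, so '/' performs integer division and truncates

Fix: Cast one side to REAL so the division keeps the fractional part

Corrected query:
SELECT genre, SUM(year) * 1.0 / COUNT(*) AS avg_year FROM movies GROUP BY genre

Result:
genre     | avg_year
----------+---------
Animation | 1982    
Comedy    | 1997.5  
Horror    | 1973    
Sci-Fi    | 1997.5  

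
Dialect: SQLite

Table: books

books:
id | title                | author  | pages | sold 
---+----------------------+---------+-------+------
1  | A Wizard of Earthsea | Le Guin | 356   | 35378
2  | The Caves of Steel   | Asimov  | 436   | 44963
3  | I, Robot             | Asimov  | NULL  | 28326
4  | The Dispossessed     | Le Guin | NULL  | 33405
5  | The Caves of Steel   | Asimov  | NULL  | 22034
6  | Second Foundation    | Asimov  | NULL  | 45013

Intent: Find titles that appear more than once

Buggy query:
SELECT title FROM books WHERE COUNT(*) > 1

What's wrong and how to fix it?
Bug: WHERE can't reference COUNT(*); aggregates are computed after WHERE

Fix: Group first, then use HAVING for the count condition

Corrected query:
SELECT title FROM books GROUP BY title HAVING COUNT(*) > 1

Result:
title             
------------------
The Caves of Steel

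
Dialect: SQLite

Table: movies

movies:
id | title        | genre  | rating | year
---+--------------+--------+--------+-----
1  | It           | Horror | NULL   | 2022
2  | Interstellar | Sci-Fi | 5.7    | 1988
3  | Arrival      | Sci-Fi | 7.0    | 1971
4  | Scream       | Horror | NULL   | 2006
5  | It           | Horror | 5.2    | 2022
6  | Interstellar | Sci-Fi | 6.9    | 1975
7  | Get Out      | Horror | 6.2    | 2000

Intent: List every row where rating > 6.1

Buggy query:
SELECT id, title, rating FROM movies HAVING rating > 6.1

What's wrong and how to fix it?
Bug: HAVING filters the output of aggregation, but this query has no GROUP BY and no aggregate functions, so SQLite rejects it (HAVING clause on a non-aggregate query); the condition here is per row

Fix: Use WHERE for row-level filtering

Corrected query:
SELECT id, title, rating FROM movies WHERE rating > 6.1

Result:
id | title        | rating
---+--------------+-------
3  | Arrival      | 7     
6  | Interstellar | 6.9   
7  | Get Out      | 6.2   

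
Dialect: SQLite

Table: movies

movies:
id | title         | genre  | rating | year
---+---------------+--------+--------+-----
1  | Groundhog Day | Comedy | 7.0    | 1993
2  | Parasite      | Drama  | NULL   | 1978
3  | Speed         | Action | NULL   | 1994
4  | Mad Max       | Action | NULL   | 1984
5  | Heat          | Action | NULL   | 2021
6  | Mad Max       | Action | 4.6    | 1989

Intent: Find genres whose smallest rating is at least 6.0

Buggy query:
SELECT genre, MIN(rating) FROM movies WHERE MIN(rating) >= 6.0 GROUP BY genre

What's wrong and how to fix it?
Bug: Aggregates like MIN are computed per group after WHERE runs

Fix: Use HAVING for the per-group MIN condition

Corrected query:
SELECT genre, MIN(rating) FROM movies GROUP BY genre HAVING MIN(rating) >= 6.0

Result:
genre  | MIN(rating)
-------+------------
Comedy | 7          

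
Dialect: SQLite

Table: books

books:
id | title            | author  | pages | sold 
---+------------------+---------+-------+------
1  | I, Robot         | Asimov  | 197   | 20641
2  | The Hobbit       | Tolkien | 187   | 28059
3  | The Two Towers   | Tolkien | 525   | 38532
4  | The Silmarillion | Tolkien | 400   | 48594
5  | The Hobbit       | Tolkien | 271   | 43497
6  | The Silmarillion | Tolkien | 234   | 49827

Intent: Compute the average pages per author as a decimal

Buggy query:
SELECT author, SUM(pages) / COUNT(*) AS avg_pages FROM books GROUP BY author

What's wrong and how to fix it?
Bug: SUM(pages) and COUNT(*) are both integers; the division truncates the fractional part

Fix: Multiply by 1.0 (or CAST to REAL) to force floating-point division

Corrected query:
SELECT author, SUM(pages) * 1.0 / COUNT(*) AS avg_pages FROM books GROUP BY author

Result:
author  | avg_pages
--------+----------
Asimov  | 197      
Tolkien | 323.4    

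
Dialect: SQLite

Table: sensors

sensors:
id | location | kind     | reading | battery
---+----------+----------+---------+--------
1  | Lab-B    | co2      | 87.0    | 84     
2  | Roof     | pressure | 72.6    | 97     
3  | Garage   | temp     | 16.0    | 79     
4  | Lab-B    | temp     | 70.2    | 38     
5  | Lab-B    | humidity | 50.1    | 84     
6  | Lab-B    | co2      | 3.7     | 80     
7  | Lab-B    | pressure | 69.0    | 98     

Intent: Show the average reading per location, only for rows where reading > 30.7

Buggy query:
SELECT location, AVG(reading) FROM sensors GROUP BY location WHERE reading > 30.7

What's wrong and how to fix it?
Bug: WHERE cannot follow GROUP BY

Fix: Place WHERE between FROM and GROUP BY

Corrected query:
SELECT location, AVG(reading) FROM sensors WHERE reading > 30.7 GROUP BY location

Result:
location | AVG(reading)
---------+-------------
Lab-B    | 69.075      
Roof     | 72.6        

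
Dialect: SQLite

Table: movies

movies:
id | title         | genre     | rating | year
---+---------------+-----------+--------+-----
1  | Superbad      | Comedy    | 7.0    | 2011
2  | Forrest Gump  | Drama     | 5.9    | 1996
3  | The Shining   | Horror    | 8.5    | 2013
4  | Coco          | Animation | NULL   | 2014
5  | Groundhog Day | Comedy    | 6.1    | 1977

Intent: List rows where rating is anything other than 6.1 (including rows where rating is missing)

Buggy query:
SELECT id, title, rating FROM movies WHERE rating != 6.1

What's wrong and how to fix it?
Bug: 'rating != 6.1' is unknown when rating is NULL, so NULL rows are silently excluded

Fix: Handle NULL separately with IS NULL alongside the inequality

Corrected query:
SELECT id, title, rating FROM movies WHERE rating != 6.1 OR rating IS NULL

Result:
id | title        | rating
---+--------------+-------
1  | Superbad     | 7     
2  | Forrest Gump | 5.9   
3  | The Shining  | 8.5   
4  | Coco         | NULL  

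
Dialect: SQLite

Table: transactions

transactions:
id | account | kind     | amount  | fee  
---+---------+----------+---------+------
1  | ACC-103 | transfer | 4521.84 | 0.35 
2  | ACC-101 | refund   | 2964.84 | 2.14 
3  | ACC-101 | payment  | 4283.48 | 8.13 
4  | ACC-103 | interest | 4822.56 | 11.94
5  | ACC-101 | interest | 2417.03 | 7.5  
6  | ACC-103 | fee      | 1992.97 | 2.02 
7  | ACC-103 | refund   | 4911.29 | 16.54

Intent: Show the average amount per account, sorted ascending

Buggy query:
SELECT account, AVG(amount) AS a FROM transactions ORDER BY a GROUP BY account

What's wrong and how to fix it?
Bug: ORDER BY appears before GROUP BY; SQL clause order requires GROUP BY first

Fix: Move ORDER BY to the end, after GROUP BY

Corrected query:
SELECT account, AVG(amount) AS a FROM transactions GROUP BY account ORDER BY a

Result:
account | a          
--------+------------
ACC-101 | 3221.783333
ACC-103 | 4062.165   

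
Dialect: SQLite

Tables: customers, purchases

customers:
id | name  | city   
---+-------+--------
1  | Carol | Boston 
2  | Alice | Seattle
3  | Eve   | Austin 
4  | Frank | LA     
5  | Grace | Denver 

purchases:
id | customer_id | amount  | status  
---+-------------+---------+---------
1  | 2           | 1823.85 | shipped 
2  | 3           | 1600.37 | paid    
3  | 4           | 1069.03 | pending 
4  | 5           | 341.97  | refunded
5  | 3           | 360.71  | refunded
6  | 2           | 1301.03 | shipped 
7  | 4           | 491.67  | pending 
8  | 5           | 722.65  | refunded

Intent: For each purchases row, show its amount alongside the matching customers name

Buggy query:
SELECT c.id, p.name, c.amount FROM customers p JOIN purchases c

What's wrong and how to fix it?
Bug: JOIN with no ON clause produces a cartesian product; every purchases row pairs with every customers row

Fix: Add ON c.customer_id = p.id to the JOIN

Corrected query:
SELECT c.id, p.name, c.amount FROM customers p JOIN purchases c ON c.customer_id = p.id

Result:
id | name  | amount 
---+-------+--------
1  | Alice | 1823.85
2  | Eve   | 1600.37
3  | Frank | 1069.03
4  | Grace | 341.97 
5  | Eve   | 360.71 
6  | Alice | 1301.03
7  | Frank | 491.67 
8  | Grace | 722.65 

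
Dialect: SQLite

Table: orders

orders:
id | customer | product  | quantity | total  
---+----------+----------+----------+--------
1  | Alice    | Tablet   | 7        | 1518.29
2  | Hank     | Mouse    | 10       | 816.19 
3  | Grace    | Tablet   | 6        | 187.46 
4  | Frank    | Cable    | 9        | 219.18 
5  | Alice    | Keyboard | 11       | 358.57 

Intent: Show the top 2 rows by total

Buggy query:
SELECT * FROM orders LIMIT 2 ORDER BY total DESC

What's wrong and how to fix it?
Bug: ORDER BY cannot follow LIMIT; LIMIT is the final clause

Fix: Swap the clauses: ORDER BY first, then LIMIT

Corrected query:
SELECT * FROM orders ORDER BY total DESC LIMIT 2

Result:
id | customer | product | quantity | total  
---+----------+---------+----------+--------
1  | Alice    | Tablet  | 7        | 1518.29
2  | Hank     | Mouse   | 10       | 816.19 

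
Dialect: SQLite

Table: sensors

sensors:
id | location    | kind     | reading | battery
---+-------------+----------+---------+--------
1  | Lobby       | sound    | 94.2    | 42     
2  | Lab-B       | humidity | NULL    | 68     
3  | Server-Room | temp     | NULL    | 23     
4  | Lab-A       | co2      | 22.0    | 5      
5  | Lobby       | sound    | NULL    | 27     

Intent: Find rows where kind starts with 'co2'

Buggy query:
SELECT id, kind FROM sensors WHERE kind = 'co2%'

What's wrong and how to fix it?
Bug: Wildcards only work with LIKE; '=' treats '%' as a literal character

Fix: Use LIKE for wildcard pattern matching

Corrected query:
SELECT id, kind FROM sensors WHERE kind LIKE 'co2%'

Result:
id | kind
---+-----
4  | co2 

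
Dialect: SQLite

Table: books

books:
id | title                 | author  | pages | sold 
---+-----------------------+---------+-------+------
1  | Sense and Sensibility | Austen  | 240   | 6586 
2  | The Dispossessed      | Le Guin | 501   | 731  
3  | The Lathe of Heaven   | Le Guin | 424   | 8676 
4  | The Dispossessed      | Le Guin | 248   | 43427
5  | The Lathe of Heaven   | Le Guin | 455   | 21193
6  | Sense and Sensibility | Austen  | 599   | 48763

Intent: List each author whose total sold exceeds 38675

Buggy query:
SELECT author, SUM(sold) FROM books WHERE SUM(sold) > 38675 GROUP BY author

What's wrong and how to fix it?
Bug: SUM(sold) is an aggregate, but WHERE filters rows before aggregation

Fix: Move the aggregate condition to a HAVING clause

Corrected query:
SELECT author, SUM(sold) FROM books GROUP BY author HAVING SUM(sold) > 38675

Result:
author  | SUM(sold)
--------+----------
Austen  | 55349    
Le Guin | 74027    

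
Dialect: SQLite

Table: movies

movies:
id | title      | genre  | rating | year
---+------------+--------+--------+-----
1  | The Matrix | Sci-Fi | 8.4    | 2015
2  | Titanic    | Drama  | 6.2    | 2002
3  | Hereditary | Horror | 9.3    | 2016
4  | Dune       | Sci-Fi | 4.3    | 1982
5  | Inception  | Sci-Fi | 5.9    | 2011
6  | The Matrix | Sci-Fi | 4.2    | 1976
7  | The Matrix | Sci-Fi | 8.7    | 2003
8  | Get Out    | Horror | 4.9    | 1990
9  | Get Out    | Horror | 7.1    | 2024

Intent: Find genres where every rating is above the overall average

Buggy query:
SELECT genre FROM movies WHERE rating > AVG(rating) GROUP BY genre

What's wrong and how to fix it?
Bug: AVG() is an aggregate; it can't sit directly in WHERE

Fix: Compute the overall average in a scalar subquery and compare each group's MIN against it in HAVING

Corrected query:
SELECT genre FROM movies GROUP BY genre HAVING MIN(rating) > (SELECT AVG(rating) FROM movies)

Result:
(no rows)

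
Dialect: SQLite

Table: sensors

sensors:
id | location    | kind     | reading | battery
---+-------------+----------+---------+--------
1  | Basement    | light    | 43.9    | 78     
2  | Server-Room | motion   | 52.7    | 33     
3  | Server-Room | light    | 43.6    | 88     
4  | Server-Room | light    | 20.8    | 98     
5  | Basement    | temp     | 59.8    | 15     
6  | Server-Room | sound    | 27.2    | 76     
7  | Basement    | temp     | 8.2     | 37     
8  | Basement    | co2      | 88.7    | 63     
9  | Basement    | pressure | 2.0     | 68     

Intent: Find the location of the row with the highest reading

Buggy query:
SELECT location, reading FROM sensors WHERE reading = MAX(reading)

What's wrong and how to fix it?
Bug: WHERE is evaluated per row; an aggregate over the whole table isn't defined there

Fix: Wrap MAX in a scalar subquery so WHERE compares against a single value

Corrected query:
SELECT location, reading FROM sensors WHERE reading = (SELECT MAX(reading) FROM sensors)

Result:
location | reading
---------+--------
Basement | 88.7   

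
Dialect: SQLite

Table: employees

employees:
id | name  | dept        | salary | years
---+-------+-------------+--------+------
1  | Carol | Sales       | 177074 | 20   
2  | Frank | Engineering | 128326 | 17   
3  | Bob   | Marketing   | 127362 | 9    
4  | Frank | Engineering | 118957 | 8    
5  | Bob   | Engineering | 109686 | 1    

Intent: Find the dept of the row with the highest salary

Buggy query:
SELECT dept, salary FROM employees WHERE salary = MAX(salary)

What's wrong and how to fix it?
Bug: WHERE is evaluated per row; an aggregate over the whole table isn't defined there

Fix: Wrap MAX in a scalar subquery so WHERE compares against a single value

Corrected query:
SELECT dept, salary FROM employees WHERE salary = (SELECT MAX(salary) FROM employees)

Result:
dept  | salary
------+-------
Sales | 177074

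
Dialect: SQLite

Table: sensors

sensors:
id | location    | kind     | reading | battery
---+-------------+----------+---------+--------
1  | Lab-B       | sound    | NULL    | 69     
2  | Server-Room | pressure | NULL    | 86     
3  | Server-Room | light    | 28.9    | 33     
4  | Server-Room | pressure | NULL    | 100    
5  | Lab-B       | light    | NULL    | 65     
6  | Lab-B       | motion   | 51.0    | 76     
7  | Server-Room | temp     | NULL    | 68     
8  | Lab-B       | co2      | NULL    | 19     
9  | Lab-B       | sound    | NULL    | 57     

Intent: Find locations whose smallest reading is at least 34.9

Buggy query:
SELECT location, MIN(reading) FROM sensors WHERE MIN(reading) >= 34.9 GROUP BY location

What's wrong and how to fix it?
Bug: Aggregates like MIN are computed per group after WHERE runs

Fix: Use HAVING for the per-group MIN condition

Corrected query:
SELECT location, MIN(reading) FROM sensors GROUP BY location HAVING MIN(reading) >= 34.9

Result:
location | MIN(reading)
---------+-------------
Lab-B    | 51          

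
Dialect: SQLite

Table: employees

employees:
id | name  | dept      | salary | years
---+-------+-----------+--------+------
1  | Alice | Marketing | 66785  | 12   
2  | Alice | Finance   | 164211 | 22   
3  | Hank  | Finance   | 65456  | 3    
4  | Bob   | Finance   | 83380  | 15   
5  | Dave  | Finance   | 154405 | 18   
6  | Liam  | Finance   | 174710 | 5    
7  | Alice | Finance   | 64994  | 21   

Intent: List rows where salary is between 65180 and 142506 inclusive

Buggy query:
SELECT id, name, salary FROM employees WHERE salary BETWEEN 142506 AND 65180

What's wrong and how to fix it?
Bug: The bounds are reversed; BETWEEN a AND b requires a <= b to match anything

Fix: Write BETWEEN 65180 AND 142506

Corrected query:
SELECT id, name, salary FROM employees WHERE salary BETWEEN 65180 AND 142506

Result:
id | name  | salary
---+-------+-------
1  | Alice | 66785 
3  | Hank  | 65456 
4  | Bob   | 83380 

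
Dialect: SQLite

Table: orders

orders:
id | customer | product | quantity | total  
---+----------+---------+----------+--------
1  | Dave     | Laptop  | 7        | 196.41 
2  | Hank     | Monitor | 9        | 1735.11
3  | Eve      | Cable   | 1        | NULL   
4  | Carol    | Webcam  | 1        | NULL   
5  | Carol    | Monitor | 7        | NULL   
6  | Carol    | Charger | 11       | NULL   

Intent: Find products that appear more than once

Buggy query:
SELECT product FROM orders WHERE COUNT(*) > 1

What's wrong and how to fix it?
Bug: COUNT(*) is an aggregate and cannot be used in WHERE

Fix: Group first, then use HAVING for the count condition

Corrected query:
SELECT product FROM orders GROUP BY product HAVING COUNT(*) > 1

Result:
product
-------
Monitor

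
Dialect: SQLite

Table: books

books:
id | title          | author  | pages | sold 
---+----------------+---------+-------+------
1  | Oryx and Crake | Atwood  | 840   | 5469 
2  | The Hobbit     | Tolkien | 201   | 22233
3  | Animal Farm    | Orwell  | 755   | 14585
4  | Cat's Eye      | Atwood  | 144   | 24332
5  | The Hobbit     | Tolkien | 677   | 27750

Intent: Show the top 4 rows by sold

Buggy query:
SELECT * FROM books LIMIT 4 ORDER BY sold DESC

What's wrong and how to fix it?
Bug: ORDER BY cannot follow LIMIT; LIMIT is the final clause

Fix: Sort with ORDER BY, then apply LIMIT

Corrected query:
SELECT * FROM books ORDER BY sold DESC LIMIT 4

Result:
id | title       | author  | pages | sold 
---+-------------+---------+-------+------
5  | The Hobbit  | Tolkien | 677   | 27750
4  | Cat's Eye   | Atwood  | 144   | 24332
2  | The Hobbit  | Tolkien | 201   | 22233
3  | Animal Farm | Orwell  | 755   | 14585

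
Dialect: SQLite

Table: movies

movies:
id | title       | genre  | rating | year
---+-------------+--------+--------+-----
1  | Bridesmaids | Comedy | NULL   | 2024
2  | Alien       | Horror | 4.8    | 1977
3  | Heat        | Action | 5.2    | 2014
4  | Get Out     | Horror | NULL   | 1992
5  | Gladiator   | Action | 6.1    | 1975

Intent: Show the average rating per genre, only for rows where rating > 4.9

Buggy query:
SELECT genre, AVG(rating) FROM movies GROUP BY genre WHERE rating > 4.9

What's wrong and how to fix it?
Bug: Row-level WHERE must come before GROUP BY in the clause order

Fix: Place WHERE between FROM and GROUP BY

Corrected query:
SELECT genre, AVG(rating) FROM movies WHERE rating > 4.9 GROUP BY genre

Result:
genre  | AVG(rating)
-------+------------
Action | 5.65       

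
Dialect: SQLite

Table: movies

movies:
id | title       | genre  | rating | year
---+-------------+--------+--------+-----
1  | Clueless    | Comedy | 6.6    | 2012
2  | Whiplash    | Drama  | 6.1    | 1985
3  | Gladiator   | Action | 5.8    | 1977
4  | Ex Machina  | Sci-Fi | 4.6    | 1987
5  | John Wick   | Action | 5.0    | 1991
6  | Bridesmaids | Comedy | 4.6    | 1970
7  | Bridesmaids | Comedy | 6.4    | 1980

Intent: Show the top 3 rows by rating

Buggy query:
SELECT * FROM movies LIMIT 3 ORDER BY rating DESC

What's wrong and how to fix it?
Bug: LIMIT must come after ORDER BY

Fix: Swap the clauses: ORDER BY first, then LIMIT

Corrected query:
SELECT * FROM movies ORDER BY rating DESC LIMIT 3

Result:
id | title       | genre  | rating | year
---+-------------+--------+--------+-----
1  | Clueless    | Comedy | 6.6    | 2012
7  | Bridesmaids | Comedy | 6.4    | 1980
2  | Whiplash    | Drama  | 6.1    | 1985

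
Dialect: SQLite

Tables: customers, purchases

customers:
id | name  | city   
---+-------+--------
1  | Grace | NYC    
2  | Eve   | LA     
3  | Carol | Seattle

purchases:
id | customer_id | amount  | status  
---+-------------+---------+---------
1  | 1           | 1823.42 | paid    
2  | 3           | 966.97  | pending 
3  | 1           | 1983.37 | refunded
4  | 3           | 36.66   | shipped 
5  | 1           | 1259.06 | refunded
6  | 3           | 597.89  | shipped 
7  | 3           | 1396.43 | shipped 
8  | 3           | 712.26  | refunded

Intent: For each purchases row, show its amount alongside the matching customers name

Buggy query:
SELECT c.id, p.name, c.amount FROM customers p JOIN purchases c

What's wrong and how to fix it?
Bug: JOIN with no ON clause produces a cartesian product; every purchases row pairs with every customers row

Fix: Add ON c.customer_id = p.id to the JOIN

Corrected query:
SELECT c.id, p.name, c.amount FROM customers p JOIN purchases c ON c.customer_id = p.id

Result:
id | name  | amount 
---+-------+--------
1  | Grace | 1823.42
2  | Carol | 966.97 
3  | Grace | 1983.37
4  | Carol | 36.66  
5  | Grace | 1259.06
6  | Carol | 597.89 
7  | Carol | 1396.43
8  | Carol | 712.26 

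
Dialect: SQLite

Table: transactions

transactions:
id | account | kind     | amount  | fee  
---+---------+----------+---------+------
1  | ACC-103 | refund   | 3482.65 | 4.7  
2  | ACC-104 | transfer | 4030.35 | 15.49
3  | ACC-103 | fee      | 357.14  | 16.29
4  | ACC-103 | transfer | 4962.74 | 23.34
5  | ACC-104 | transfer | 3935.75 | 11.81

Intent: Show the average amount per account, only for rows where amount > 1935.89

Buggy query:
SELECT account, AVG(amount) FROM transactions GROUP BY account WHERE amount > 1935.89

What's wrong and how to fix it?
Bug: WHERE cannot follow GROUP BY

Fix: Place WHERE between FROM and GROUP BY

Corrected query:
SELECT account, AVG(amount) FROM transactions WHERE amount > 1935.89 GROUP BY account

Result:
account | AVG(amount)
--------+------------
ACC-103 | 4222.695   
ACC-104 | 3983.05    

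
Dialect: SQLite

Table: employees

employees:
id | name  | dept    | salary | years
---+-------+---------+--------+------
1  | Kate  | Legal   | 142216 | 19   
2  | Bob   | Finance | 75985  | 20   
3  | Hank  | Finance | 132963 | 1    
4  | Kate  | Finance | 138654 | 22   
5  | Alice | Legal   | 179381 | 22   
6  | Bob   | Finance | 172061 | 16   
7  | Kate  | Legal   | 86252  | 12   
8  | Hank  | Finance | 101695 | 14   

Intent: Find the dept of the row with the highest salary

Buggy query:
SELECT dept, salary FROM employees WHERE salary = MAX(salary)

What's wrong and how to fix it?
Bug: WHERE is evaluated per row; an aggregate over the whole table isn't defined there

Fix: Use a subquery: WHERE salary = (SELECT MAX(salary) FROM employees)

Corrected query:
SELECT dept, salary FROM employees WHERE salary = (SELECT MAX(salary) FROM employees)

Result:
dept  | salary
------+-------
Legal | 179381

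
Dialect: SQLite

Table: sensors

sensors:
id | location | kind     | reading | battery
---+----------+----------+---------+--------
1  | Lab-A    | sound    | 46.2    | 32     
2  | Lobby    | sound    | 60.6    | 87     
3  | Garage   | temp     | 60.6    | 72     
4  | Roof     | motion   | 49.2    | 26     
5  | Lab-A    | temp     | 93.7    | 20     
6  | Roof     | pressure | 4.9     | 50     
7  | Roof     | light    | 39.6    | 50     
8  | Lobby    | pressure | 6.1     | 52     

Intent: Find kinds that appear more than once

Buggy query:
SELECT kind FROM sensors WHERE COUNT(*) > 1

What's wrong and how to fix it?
Bug: WHERE can't reference COUNT(*); aggregates are computed after WHERE

Fix: GROUP BY kind, then filter groups with HAVING COUNT(*) > 1

Corrected query:
SELECT kind FROM sensors GROUP BY kind HAVING COUNT(*) > 1

Result:
kind    
--------
pressure
sound   
temp    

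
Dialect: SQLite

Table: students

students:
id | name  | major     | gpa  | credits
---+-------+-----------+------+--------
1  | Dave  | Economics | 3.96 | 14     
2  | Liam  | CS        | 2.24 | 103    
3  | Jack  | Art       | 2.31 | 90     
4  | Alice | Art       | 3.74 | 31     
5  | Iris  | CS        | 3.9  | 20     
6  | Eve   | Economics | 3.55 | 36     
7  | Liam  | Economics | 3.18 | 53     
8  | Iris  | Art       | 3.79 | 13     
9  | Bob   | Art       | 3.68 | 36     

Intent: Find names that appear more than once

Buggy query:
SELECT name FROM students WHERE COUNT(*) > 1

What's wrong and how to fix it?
Bug: WHERE can't reference COUNT(*); aggregates are computed after WHERE

Fix: GROUP BY name, then filter groups with HAVING COUNT(*) > 1

Corrected query:
SELECT name FROM students GROUP BY name HAVING COUNT(*) > 1

Result:
name
----
Iris
Liam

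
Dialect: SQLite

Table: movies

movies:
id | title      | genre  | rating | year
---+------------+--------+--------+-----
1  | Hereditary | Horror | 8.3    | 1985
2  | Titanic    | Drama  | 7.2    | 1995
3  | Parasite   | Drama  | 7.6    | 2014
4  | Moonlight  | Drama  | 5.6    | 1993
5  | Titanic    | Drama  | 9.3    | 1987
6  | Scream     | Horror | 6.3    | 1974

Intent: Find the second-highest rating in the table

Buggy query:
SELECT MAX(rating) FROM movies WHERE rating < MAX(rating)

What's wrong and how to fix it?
Bug: The inner MAX is an aggregate inside WHERE, which is not allowed

Fix: Put the inner MAX in a scalar subquery

Corrected query:
SELECT MAX(rating) FROM movies WHERE rating < (SELECT MAX(rating) FROM movies)

Result:
MAX(rating)
-----------
8.3        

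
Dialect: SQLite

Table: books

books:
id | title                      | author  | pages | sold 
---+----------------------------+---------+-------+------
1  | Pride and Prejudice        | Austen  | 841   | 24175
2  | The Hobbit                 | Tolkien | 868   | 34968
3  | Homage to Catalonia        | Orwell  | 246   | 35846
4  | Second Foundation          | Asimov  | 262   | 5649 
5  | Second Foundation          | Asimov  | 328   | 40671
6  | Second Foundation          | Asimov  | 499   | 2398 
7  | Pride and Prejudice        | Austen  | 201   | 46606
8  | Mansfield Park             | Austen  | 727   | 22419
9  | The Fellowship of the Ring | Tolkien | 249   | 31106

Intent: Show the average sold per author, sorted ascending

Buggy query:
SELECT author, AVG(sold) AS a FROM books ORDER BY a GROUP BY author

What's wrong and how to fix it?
Bug: ORDER BY appears before GROUP BY; SQL clause order requires GROUP BY first

Fix: Move ORDER BY to the end, after GROUP BY

Corrected query:
SELECT author, AVG(sold) AS a FROM books GROUP BY author ORDER BY a

Result:
author  | a           
--------+-------------
Asimov  | 16239.333333
Austen  | 31066.666667
Tolkien | 33037       
Orwell  | 35846       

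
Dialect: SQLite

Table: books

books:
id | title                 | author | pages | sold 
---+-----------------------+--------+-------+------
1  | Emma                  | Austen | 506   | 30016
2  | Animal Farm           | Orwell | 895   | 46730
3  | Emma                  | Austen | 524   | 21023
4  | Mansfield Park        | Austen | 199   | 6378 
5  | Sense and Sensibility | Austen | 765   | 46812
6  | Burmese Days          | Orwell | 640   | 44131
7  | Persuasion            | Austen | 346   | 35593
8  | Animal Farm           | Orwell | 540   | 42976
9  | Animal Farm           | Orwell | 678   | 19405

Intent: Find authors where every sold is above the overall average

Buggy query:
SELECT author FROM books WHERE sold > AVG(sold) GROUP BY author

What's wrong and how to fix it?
Bug: WHERE evaluates per row before aggregation, so AVG() is unavailable

Fix: Compute the overall average in a scalar subquery and compare each group's MIN against it in HAVING

Corrected query:
SELECT author FROM books GROUP BY author HAVING MIN(sold) > (SELECT AVG(sold) FROM books)

Result:
(no rows)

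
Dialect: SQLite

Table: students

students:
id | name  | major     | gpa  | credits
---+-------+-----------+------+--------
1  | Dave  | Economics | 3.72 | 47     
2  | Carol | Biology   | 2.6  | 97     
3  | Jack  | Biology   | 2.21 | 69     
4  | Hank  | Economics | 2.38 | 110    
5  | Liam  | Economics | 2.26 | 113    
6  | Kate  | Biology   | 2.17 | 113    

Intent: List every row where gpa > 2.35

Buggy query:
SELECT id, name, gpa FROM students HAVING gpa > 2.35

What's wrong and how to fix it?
Bug: This is a non-aggregate query (no GROUP BY, no aggregates), so in SQLite the HAVING clause is invalid here; a row-level condition belongs in WHERE

Fix: Use WHERE for row-level filtering

Corrected query:
SELECT id, name, gpa FROM students WHERE gpa > 2.35

Result:
id | name  | gpa 
---+-------+-----
1  | Dave  | 3.72
2  | Carol | 2.6 
4  | Hank  | 2.38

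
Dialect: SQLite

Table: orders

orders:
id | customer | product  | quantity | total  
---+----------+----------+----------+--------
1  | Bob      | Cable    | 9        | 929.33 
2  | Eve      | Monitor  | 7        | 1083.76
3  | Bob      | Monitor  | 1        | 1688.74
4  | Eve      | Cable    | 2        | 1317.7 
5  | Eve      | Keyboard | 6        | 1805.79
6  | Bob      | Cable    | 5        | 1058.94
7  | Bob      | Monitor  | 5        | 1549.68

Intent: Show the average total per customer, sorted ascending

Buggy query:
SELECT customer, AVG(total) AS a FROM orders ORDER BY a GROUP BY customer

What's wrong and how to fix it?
Bug: GROUP BY must precede ORDER BY

Fix: Reorder: SELECT … FROM … GROUP BY … ORDER BY …

Corrected query:
SELECT customer, AVG(total) AS a FROM orders GROUP BY customer ORDER BY a

Result:
customer | a          
---------+------------
Bob      | 1306.6725  
Eve      | 1402.416667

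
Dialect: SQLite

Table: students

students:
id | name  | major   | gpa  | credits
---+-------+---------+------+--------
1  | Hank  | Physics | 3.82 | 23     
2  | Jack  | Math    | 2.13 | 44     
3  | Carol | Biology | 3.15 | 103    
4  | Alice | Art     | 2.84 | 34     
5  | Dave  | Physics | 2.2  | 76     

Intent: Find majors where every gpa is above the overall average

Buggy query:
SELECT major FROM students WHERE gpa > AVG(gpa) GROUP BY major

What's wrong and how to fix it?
Bug: WHERE evaluates per row before aggregation, so AVG() is unavailable

Fix: Compute the overall average in a scalar subquery and compare each group's MIN against it in HAVING

Corrected query:
SELECT major FROM students GROUP BY major HAVING MIN(gpa) > (SELECT AVG(gpa) FROM students)

Result:
major  
-------
Art    
Biology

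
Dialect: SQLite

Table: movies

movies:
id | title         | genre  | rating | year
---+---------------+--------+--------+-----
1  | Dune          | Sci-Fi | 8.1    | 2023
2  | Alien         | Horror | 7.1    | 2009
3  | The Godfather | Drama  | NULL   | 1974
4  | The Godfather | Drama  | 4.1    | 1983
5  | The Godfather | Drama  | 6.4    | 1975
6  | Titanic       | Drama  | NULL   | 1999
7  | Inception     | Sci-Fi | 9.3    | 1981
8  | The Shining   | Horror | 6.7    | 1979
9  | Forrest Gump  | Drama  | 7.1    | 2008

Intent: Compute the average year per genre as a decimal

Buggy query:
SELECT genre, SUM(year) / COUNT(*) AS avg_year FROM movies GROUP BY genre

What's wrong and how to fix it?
Bug: Both operands are integers, so '/' performs integer division and truncates

Fix: Multiply by 1.0 (or CAST to REAL) to force floating-point division

Corrected query:
SELECT genre, SUM(year) * 1.0 / COUNT(*) AS avg_year FROM movies GROUP BY genre

Result:
genre  | avg_year
-------+---------
Drama  | 1987.8  
Horror | 1994    
Sci-Fi | 2002    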